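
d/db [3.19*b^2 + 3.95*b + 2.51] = 6.38*b + 3.95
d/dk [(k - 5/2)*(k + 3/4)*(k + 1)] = 3*k^2 - 3*k/2 - 29/8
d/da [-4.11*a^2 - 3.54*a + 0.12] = -8.22*a - 3.54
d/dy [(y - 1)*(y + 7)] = 2*y + 6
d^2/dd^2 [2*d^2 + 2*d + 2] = 4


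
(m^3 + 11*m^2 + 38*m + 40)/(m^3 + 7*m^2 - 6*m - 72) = (m^2 + 7*m + 10)/(m^2 + 3*m - 18)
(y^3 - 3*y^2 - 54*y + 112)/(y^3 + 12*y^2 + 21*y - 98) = (y - 8)/(y + 7)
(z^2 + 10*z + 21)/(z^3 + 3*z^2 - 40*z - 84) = (z + 3)/(z^2 - 4*z - 12)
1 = 1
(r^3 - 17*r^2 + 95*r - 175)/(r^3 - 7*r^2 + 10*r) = (r^2 - 12*r + 35)/(r*(r - 2))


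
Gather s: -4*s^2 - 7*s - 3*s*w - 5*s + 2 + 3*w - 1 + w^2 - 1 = -4*s^2 + s*(-3*w - 12) + w^2 + 3*w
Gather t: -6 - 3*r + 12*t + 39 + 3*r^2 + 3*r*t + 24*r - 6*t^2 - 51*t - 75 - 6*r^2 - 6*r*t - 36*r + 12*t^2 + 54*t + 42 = -3*r^2 - 15*r + 6*t^2 + t*(15 - 3*r)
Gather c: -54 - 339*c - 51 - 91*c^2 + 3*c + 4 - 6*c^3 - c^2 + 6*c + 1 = -6*c^3 - 92*c^2 - 330*c - 100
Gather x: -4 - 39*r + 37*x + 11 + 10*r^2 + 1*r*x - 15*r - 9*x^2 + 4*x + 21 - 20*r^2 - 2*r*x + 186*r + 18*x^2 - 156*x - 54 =-10*r^2 + 132*r + 9*x^2 + x*(-r - 115) - 26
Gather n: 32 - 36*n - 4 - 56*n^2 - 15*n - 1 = -56*n^2 - 51*n + 27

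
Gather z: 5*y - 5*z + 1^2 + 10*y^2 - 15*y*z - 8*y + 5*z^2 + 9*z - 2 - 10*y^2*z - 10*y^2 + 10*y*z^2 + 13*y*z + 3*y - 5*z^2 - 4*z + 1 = 10*y*z^2 + z*(-10*y^2 - 2*y)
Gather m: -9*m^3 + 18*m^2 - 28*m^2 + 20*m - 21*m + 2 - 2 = -9*m^3 - 10*m^2 - m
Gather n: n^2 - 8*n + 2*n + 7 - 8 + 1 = n^2 - 6*n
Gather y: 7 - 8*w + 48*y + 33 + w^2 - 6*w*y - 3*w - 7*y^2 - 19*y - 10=w^2 - 11*w - 7*y^2 + y*(29 - 6*w) + 30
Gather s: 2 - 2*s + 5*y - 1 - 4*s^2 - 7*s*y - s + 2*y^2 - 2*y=-4*s^2 + s*(-7*y - 3) + 2*y^2 + 3*y + 1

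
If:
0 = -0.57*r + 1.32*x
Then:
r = 2.31578947368421*x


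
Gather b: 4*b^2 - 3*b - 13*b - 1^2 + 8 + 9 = 4*b^2 - 16*b + 16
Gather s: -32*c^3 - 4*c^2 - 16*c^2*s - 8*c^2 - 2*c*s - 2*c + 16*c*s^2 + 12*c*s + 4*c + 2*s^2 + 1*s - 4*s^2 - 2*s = -32*c^3 - 12*c^2 + 2*c + s^2*(16*c - 2) + s*(-16*c^2 + 10*c - 1)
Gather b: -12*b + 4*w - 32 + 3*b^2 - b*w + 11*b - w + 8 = 3*b^2 + b*(-w - 1) + 3*w - 24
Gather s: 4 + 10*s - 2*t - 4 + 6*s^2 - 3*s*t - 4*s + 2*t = 6*s^2 + s*(6 - 3*t)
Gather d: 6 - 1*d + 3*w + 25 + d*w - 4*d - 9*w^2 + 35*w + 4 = d*(w - 5) - 9*w^2 + 38*w + 35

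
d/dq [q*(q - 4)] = 2*q - 4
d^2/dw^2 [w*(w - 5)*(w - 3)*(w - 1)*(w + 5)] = 20*w^3 - 48*w^2 - 132*w + 200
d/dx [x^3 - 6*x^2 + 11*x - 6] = 3*x^2 - 12*x + 11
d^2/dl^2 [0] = 0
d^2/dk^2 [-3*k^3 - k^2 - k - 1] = -18*k - 2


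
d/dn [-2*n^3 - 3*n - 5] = -6*n^2 - 3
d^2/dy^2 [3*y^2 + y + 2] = 6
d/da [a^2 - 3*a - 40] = 2*a - 3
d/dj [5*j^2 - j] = 10*j - 1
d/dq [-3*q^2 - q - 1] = -6*q - 1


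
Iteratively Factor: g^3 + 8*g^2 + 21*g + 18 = (g + 3)*(g^2 + 5*g + 6) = (g + 2)*(g + 3)*(g + 3)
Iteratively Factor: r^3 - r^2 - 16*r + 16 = (r - 4)*(r^2 + 3*r - 4) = (r - 4)*(r - 1)*(r + 4)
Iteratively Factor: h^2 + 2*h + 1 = (h + 1)*(h + 1)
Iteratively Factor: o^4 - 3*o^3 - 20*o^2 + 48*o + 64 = (o - 4)*(o^3 + o^2 - 16*o - 16) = (o - 4)^2*(o^2 + 5*o + 4) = (o - 4)^2*(o + 1)*(o + 4)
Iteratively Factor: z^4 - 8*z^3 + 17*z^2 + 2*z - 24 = (z - 4)*(z^3 - 4*z^2 + z + 6) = (z - 4)*(z - 3)*(z^2 - z - 2) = (z - 4)*(z - 3)*(z - 2)*(z + 1)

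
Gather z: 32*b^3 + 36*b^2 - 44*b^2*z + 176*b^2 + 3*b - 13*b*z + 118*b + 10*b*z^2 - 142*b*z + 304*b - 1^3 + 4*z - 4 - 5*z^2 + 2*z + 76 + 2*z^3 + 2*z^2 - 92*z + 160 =32*b^3 + 212*b^2 + 425*b + 2*z^3 + z^2*(10*b - 3) + z*(-44*b^2 - 155*b - 86) + 231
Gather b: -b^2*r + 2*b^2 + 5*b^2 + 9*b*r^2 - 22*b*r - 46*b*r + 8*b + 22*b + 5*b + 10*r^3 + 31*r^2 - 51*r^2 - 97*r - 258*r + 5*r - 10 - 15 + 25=b^2*(7 - r) + b*(9*r^2 - 68*r + 35) + 10*r^3 - 20*r^2 - 350*r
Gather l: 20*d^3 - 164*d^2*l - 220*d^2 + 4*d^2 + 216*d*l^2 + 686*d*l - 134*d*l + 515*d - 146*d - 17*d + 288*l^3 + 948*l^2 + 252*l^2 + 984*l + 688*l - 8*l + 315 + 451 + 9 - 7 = 20*d^3 - 216*d^2 + 352*d + 288*l^3 + l^2*(216*d + 1200) + l*(-164*d^2 + 552*d + 1664) + 768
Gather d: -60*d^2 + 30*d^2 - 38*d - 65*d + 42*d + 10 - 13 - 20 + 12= -30*d^2 - 61*d - 11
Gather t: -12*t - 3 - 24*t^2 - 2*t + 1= -24*t^2 - 14*t - 2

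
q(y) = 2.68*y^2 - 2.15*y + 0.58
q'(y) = 5.36*y - 2.15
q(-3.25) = 35.88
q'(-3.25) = -19.57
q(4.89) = 54.15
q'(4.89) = 24.06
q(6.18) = 89.65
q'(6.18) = 30.97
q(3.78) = 30.75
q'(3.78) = 18.11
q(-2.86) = 28.65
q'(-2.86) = -17.48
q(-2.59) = 24.13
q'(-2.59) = -16.03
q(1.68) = 4.53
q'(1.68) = 6.85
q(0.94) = 0.93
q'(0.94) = 2.89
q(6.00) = 84.16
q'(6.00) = 30.01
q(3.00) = 18.25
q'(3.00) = 13.93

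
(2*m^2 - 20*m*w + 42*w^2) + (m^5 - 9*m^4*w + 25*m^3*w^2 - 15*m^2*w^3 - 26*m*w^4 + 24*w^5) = m^5 - 9*m^4*w + 25*m^3*w^2 - 15*m^2*w^3 + 2*m^2 - 26*m*w^4 - 20*m*w + 24*w^5 + 42*w^2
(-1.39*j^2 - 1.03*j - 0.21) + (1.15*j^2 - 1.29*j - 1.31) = -0.24*j^2 - 2.32*j - 1.52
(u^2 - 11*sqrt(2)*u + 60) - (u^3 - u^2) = -u^3 + 2*u^2 - 11*sqrt(2)*u + 60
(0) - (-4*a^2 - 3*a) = 4*a^2 + 3*a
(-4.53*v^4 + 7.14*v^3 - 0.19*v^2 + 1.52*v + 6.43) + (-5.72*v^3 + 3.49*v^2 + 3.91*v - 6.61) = -4.53*v^4 + 1.42*v^3 + 3.3*v^2 + 5.43*v - 0.180000000000001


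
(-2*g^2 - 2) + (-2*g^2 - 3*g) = -4*g^2 - 3*g - 2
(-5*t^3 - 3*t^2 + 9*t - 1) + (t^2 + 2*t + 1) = -5*t^3 - 2*t^2 + 11*t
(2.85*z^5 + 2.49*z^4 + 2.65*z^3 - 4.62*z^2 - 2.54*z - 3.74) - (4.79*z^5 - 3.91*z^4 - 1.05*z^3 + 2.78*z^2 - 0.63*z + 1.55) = -1.94*z^5 + 6.4*z^4 + 3.7*z^3 - 7.4*z^2 - 1.91*z - 5.29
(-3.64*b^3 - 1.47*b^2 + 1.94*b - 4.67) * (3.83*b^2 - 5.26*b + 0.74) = -13.9412*b^5 + 13.5163*b^4 + 12.4688*b^3 - 29.1783*b^2 + 25.9998*b - 3.4558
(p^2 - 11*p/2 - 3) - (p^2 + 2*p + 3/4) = -15*p/2 - 15/4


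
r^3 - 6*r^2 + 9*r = r*(r - 3)^2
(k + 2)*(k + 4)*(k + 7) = k^3 + 13*k^2 + 50*k + 56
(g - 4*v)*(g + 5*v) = g^2 + g*v - 20*v^2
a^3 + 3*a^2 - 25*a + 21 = (a - 3)*(a - 1)*(a + 7)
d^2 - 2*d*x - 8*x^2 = (d - 4*x)*(d + 2*x)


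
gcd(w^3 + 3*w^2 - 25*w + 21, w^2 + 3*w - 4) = w - 1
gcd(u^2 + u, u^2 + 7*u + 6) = u + 1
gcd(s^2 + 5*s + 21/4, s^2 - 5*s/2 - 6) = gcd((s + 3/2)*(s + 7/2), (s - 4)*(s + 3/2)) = s + 3/2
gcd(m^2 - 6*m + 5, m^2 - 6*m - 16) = 1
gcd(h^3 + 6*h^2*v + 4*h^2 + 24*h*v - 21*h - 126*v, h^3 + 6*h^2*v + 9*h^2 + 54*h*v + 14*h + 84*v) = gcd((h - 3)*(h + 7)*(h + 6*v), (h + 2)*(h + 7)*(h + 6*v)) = h^2 + 6*h*v + 7*h + 42*v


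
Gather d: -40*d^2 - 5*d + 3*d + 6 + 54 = -40*d^2 - 2*d + 60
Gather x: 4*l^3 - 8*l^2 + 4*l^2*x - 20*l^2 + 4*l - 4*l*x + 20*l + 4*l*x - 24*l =4*l^3 + 4*l^2*x - 28*l^2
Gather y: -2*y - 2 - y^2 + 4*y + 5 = -y^2 + 2*y + 3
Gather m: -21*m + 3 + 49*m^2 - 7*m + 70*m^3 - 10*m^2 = 70*m^3 + 39*m^2 - 28*m + 3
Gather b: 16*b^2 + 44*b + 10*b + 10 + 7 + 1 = 16*b^2 + 54*b + 18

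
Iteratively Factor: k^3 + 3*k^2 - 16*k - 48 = (k - 4)*(k^2 + 7*k + 12) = (k - 4)*(k + 4)*(k + 3)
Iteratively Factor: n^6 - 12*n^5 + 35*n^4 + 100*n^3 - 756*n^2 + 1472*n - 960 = (n - 3)*(n^5 - 9*n^4 + 8*n^3 + 124*n^2 - 384*n + 320) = (n - 3)*(n - 2)*(n^4 - 7*n^3 - 6*n^2 + 112*n - 160) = (n - 4)*(n - 3)*(n - 2)*(n^3 - 3*n^2 - 18*n + 40) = (n - 4)*(n - 3)*(n - 2)*(n + 4)*(n^2 - 7*n + 10) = (n - 5)*(n - 4)*(n - 3)*(n - 2)*(n + 4)*(n - 2)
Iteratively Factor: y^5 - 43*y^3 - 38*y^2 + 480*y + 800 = (y + 4)*(y^4 - 4*y^3 - 27*y^2 + 70*y + 200) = (y + 2)*(y + 4)*(y^3 - 6*y^2 - 15*y + 100) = (y + 2)*(y + 4)^2*(y^2 - 10*y + 25) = (y - 5)*(y + 2)*(y + 4)^2*(y - 5)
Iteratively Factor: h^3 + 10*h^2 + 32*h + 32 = (h + 2)*(h^2 + 8*h + 16) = (h + 2)*(h + 4)*(h + 4)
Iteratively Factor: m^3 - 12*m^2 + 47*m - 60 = (m - 5)*(m^2 - 7*m + 12) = (m - 5)*(m - 3)*(m - 4)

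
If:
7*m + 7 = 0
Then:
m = -1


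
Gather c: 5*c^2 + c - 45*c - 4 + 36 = 5*c^2 - 44*c + 32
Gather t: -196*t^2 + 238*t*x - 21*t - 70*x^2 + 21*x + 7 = -196*t^2 + t*(238*x - 21) - 70*x^2 + 21*x + 7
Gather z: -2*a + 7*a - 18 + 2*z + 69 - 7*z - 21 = 5*a - 5*z + 30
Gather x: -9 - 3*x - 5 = -3*x - 14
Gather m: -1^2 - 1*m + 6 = 5 - m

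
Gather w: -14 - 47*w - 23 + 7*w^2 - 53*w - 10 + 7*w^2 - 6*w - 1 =14*w^2 - 106*w - 48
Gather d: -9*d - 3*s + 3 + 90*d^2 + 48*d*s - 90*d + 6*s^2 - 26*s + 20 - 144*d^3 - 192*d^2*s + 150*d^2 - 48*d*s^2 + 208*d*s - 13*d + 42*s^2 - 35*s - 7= -144*d^3 + d^2*(240 - 192*s) + d*(-48*s^2 + 256*s - 112) + 48*s^2 - 64*s + 16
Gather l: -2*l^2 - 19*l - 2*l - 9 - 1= -2*l^2 - 21*l - 10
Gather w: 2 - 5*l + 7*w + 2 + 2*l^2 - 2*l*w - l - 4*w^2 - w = 2*l^2 - 6*l - 4*w^2 + w*(6 - 2*l) + 4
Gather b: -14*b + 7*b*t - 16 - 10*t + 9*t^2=b*(7*t - 14) + 9*t^2 - 10*t - 16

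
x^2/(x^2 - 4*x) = x/(x - 4)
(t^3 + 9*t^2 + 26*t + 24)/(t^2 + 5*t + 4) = (t^2 + 5*t + 6)/(t + 1)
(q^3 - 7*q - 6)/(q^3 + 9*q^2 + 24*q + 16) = (q^2 - q - 6)/(q^2 + 8*q + 16)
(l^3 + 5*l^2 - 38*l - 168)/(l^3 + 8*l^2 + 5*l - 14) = (l^2 - 2*l - 24)/(l^2 + l - 2)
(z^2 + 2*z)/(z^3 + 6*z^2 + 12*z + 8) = z/(z^2 + 4*z + 4)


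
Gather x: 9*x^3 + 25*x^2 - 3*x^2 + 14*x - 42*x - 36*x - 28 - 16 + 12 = 9*x^3 + 22*x^2 - 64*x - 32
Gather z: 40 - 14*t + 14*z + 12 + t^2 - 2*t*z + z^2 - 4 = t^2 - 14*t + z^2 + z*(14 - 2*t) + 48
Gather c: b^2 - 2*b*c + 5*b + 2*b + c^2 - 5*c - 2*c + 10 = b^2 + 7*b + c^2 + c*(-2*b - 7) + 10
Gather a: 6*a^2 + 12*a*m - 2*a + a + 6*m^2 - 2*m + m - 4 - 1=6*a^2 + a*(12*m - 1) + 6*m^2 - m - 5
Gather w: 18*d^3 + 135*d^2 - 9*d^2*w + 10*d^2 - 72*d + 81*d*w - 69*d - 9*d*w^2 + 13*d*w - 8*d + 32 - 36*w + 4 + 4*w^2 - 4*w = 18*d^3 + 145*d^2 - 149*d + w^2*(4 - 9*d) + w*(-9*d^2 + 94*d - 40) + 36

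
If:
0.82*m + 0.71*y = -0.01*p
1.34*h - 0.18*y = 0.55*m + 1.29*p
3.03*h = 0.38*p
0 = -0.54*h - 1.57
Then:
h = -2.91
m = 75.86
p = -23.18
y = -87.28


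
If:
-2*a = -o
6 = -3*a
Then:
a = -2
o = -4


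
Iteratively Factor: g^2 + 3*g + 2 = (g + 1)*(g + 2)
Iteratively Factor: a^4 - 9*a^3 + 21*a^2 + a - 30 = (a - 3)*(a^3 - 6*a^2 + 3*a + 10) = (a - 3)*(a + 1)*(a^2 - 7*a + 10) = (a - 5)*(a - 3)*(a + 1)*(a - 2)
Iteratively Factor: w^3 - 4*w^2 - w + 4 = (w - 1)*(w^2 - 3*w - 4) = (w - 1)*(w + 1)*(w - 4)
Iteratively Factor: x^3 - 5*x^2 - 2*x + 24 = (x - 4)*(x^2 - x - 6) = (x - 4)*(x + 2)*(x - 3)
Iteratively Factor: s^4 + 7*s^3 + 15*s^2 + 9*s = (s + 3)*(s^3 + 4*s^2 + 3*s) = (s + 1)*(s + 3)*(s^2 + 3*s) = (s + 1)*(s + 3)^2*(s)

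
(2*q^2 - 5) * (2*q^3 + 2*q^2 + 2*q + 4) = 4*q^5 + 4*q^4 - 6*q^3 - 2*q^2 - 10*q - 20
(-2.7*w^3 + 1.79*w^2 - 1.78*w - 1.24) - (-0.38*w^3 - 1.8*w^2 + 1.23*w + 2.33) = -2.32*w^3 + 3.59*w^2 - 3.01*w - 3.57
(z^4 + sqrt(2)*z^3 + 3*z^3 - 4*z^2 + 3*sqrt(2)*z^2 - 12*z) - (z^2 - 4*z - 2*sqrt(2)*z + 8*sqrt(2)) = z^4 + sqrt(2)*z^3 + 3*z^3 - 5*z^2 + 3*sqrt(2)*z^2 - 8*z + 2*sqrt(2)*z - 8*sqrt(2)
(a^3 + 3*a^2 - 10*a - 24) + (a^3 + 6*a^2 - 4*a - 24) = 2*a^3 + 9*a^2 - 14*a - 48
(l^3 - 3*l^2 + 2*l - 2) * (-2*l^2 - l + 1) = -2*l^5 + 5*l^4 - l^2 + 4*l - 2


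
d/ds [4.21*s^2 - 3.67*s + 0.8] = 8.42*s - 3.67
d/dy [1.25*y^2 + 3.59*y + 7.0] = 2.5*y + 3.59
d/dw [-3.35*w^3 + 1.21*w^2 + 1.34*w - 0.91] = -10.05*w^2 + 2.42*w + 1.34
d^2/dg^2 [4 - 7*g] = 0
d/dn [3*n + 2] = 3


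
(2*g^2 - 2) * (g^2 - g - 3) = 2*g^4 - 2*g^3 - 8*g^2 + 2*g + 6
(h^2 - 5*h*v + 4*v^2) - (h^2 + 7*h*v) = -12*h*v + 4*v^2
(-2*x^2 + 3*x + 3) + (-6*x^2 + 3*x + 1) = -8*x^2 + 6*x + 4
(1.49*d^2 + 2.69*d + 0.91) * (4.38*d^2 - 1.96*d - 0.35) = 6.5262*d^4 + 8.8618*d^3 - 1.8081*d^2 - 2.7251*d - 0.3185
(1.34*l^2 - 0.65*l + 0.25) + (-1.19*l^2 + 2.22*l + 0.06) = 0.15*l^2 + 1.57*l + 0.31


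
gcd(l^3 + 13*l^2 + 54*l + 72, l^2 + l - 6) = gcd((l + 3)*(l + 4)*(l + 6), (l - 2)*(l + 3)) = l + 3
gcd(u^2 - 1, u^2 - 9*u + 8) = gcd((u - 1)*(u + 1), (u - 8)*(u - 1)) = u - 1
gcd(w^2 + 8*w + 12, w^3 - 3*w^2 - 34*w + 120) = w + 6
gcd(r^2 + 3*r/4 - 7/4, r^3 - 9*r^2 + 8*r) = r - 1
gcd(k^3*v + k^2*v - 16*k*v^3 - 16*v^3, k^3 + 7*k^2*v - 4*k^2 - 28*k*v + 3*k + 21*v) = 1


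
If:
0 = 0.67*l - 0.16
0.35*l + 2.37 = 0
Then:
No Solution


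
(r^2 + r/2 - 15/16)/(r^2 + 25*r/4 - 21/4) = (r + 5/4)/(r + 7)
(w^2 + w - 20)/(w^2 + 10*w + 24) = (w^2 + w - 20)/(w^2 + 10*w + 24)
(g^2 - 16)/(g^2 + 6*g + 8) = (g - 4)/(g + 2)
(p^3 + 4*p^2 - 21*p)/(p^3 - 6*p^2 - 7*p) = (-p^2 - 4*p + 21)/(-p^2 + 6*p + 7)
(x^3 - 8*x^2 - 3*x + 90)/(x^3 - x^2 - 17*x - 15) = (x - 6)/(x + 1)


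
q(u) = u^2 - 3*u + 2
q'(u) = 2*u - 3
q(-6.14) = 58.12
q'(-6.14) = -15.28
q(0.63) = 0.51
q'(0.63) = -1.74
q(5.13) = 12.93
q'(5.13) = 7.26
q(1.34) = -0.22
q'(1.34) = -0.32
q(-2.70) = 17.39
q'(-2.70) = -8.40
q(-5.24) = 45.18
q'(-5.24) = -13.48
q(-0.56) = 3.99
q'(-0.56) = -4.12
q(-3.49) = 24.65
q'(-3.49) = -9.98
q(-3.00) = 20.00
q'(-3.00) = -9.00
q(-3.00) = 20.00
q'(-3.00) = -9.00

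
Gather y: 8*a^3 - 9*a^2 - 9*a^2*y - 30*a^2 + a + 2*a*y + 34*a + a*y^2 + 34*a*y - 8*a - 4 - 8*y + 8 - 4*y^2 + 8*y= 8*a^3 - 39*a^2 + 27*a + y^2*(a - 4) + y*(-9*a^2 + 36*a) + 4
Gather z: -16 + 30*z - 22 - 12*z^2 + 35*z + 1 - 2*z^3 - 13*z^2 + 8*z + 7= -2*z^3 - 25*z^2 + 73*z - 30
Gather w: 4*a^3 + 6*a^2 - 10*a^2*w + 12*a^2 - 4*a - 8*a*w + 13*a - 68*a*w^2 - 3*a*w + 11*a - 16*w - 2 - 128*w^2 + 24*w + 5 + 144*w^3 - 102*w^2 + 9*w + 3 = 4*a^3 + 18*a^2 + 20*a + 144*w^3 + w^2*(-68*a - 230) + w*(-10*a^2 - 11*a + 17) + 6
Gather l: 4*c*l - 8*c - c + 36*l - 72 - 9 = -9*c + l*(4*c + 36) - 81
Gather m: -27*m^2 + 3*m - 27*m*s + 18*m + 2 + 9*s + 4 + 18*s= -27*m^2 + m*(21 - 27*s) + 27*s + 6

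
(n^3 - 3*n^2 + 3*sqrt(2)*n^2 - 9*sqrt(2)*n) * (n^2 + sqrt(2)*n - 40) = n^5 - 3*n^4 + 4*sqrt(2)*n^4 - 34*n^3 - 12*sqrt(2)*n^3 - 120*sqrt(2)*n^2 + 102*n^2 + 360*sqrt(2)*n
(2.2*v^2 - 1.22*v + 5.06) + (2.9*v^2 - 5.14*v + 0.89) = 5.1*v^2 - 6.36*v + 5.95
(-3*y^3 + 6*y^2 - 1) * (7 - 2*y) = 6*y^4 - 33*y^3 + 42*y^2 + 2*y - 7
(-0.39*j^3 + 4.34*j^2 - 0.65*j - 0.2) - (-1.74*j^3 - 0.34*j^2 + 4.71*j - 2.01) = 1.35*j^3 + 4.68*j^2 - 5.36*j + 1.81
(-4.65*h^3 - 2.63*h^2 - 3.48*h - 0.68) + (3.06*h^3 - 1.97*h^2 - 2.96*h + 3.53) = -1.59*h^3 - 4.6*h^2 - 6.44*h + 2.85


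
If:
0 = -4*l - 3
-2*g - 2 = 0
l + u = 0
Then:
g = -1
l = -3/4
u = 3/4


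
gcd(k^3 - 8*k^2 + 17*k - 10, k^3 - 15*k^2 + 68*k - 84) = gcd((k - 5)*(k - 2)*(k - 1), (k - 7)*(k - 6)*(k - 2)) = k - 2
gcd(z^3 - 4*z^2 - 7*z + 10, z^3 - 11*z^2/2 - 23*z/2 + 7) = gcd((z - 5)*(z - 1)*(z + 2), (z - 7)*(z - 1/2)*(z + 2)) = z + 2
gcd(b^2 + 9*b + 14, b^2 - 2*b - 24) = 1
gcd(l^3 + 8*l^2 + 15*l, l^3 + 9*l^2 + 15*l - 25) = l + 5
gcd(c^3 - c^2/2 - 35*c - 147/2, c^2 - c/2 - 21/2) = c + 3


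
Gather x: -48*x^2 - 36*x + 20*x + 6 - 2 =-48*x^2 - 16*x + 4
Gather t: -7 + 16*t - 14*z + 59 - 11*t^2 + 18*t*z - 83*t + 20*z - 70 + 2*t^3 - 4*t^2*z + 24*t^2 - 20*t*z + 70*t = 2*t^3 + t^2*(13 - 4*z) + t*(3 - 2*z) + 6*z - 18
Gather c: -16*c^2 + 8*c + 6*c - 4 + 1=-16*c^2 + 14*c - 3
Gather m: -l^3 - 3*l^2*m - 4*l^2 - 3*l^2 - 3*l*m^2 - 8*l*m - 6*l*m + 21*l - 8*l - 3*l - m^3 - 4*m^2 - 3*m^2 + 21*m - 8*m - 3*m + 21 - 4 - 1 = -l^3 - 7*l^2 + 10*l - m^3 + m^2*(-3*l - 7) + m*(-3*l^2 - 14*l + 10) + 16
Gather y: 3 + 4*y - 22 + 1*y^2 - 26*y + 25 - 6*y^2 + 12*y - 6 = -5*y^2 - 10*y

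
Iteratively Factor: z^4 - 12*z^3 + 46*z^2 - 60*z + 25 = (z - 1)*(z^3 - 11*z^2 + 35*z - 25) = (z - 1)^2*(z^2 - 10*z + 25) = (z - 5)*(z - 1)^2*(z - 5)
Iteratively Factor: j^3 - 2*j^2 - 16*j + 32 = (j - 4)*(j^2 + 2*j - 8) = (j - 4)*(j + 4)*(j - 2)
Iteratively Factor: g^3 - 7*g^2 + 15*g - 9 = (g - 1)*(g^2 - 6*g + 9) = (g - 3)*(g - 1)*(g - 3)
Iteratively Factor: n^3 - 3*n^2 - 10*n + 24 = (n - 2)*(n^2 - n - 12) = (n - 4)*(n - 2)*(n + 3)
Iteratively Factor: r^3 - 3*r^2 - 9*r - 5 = (r + 1)*(r^2 - 4*r - 5) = (r - 5)*(r + 1)*(r + 1)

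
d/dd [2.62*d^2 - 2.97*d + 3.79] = 5.24*d - 2.97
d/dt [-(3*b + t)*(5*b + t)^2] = (-11*b - 3*t)*(5*b + t)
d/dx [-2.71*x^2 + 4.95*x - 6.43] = 4.95 - 5.42*x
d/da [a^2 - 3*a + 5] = 2*a - 3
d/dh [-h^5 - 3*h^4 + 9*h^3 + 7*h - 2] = -5*h^4 - 12*h^3 + 27*h^2 + 7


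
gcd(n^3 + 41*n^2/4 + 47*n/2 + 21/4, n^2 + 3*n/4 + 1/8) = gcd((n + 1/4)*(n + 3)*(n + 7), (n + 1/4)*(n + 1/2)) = n + 1/4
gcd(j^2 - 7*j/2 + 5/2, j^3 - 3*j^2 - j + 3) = j - 1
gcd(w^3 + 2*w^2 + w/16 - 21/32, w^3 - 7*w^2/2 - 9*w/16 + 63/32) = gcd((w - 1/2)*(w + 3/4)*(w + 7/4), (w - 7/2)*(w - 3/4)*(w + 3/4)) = w + 3/4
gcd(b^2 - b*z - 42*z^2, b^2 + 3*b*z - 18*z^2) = b + 6*z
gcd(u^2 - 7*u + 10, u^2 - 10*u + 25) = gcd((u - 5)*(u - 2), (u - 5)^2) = u - 5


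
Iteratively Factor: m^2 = (m)*(m)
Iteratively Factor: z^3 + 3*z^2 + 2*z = (z + 2)*(z^2 + z) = z*(z + 2)*(z + 1)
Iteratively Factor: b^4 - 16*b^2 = (b - 4)*(b^3 + 4*b^2) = b*(b - 4)*(b^2 + 4*b) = b*(b - 4)*(b + 4)*(b)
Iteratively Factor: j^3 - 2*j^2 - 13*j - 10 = (j + 2)*(j^2 - 4*j - 5) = (j - 5)*(j + 2)*(j + 1)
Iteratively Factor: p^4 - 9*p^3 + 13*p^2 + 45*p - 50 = (p - 5)*(p^3 - 4*p^2 - 7*p + 10) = (p - 5)*(p + 2)*(p^2 - 6*p + 5) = (p - 5)*(p - 1)*(p + 2)*(p - 5)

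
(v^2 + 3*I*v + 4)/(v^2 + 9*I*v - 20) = (v - I)/(v + 5*I)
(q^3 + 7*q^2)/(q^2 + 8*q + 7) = q^2/(q + 1)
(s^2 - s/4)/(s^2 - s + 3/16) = 4*s/(4*s - 3)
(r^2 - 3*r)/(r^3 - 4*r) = (r - 3)/(r^2 - 4)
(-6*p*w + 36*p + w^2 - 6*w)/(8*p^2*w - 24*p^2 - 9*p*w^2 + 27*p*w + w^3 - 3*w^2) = (-6*p*w + 36*p + w^2 - 6*w)/(8*p^2*w - 24*p^2 - 9*p*w^2 + 27*p*w + w^3 - 3*w^2)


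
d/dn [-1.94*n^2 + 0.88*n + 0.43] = 0.88 - 3.88*n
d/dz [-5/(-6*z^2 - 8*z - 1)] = 20*(-3*z - 2)/(6*z^2 + 8*z + 1)^2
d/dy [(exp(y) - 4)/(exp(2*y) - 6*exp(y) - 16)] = (-2*(exp(y) - 4)*(exp(y) - 3) + exp(2*y) - 6*exp(y) - 16)*exp(y)/(-exp(2*y) + 6*exp(y) + 16)^2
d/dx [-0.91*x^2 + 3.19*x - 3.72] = 3.19 - 1.82*x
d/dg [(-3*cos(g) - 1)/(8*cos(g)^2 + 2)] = -(4*sin(2*g) + 3*sin(3*g))/(2*(2*cos(2*g) + 3)^2)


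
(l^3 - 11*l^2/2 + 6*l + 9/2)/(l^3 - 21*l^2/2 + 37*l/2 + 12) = (l - 3)/(l - 8)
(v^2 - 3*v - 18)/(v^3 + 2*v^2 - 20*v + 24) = (v^2 - 3*v - 18)/(v^3 + 2*v^2 - 20*v + 24)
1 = 1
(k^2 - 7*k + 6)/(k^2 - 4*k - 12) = (k - 1)/(k + 2)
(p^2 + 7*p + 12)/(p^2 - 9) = (p + 4)/(p - 3)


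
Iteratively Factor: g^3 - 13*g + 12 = (g + 4)*(g^2 - 4*g + 3) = (g - 3)*(g + 4)*(g - 1)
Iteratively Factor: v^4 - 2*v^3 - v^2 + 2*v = (v - 1)*(v^3 - v^2 - 2*v) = (v - 2)*(v - 1)*(v^2 + v) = (v - 2)*(v - 1)*(v + 1)*(v)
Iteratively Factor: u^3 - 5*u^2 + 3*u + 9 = (u - 3)*(u^2 - 2*u - 3) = (u - 3)*(u + 1)*(u - 3)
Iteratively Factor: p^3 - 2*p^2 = (p)*(p^2 - 2*p) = p*(p - 2)*(p)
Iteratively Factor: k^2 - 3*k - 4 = (k + 1)*(k - 4)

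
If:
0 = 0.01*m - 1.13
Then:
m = 113.00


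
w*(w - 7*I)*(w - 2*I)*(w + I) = w^4 - 8*I*w^3 - 5*w^2 - 14*I*w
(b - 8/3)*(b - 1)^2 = b^3 - 14*b^2/3 + 19*b/3 - 8/3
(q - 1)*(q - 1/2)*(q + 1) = q^3 - q^2/2 - q + 1/2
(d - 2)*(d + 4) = d^2 + 2*d - 8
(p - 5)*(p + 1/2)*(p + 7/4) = p^3 - 11*p^2/4 - 83*p/8 - 35/8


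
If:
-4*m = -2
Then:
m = 1/2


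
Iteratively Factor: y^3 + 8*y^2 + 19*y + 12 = (y + 1)*(y^2 + 7*y + 12) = (y + 1)*(y + 4)*(y + 3)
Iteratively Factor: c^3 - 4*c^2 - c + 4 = (c + 1)*(c^2 - 5*c + 4) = (c - 1)*(c + 1)*(c - 4)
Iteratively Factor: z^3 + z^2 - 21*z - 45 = (z + 3)*(z^2 - 2*z - 15) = (z + 3)^2*(z - 5)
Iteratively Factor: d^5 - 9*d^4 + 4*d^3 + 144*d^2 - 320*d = (d + 4)*(d^4 - 13*d^3 + 56*d^2 - 80*d) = (d - 4)*(d + 4)*(d^3 - 9*d^2 + 20*d) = (d - 5)*(d - 4)*(d + 4)*(d^2 - 4*d) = (d - 5)*(d - 4)^2*(d + 4)*(d)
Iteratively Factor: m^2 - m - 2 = (m - 2)*(m + 1)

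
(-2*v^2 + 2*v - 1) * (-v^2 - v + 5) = 2*v^4 - 11*v^2 + 11*v - 5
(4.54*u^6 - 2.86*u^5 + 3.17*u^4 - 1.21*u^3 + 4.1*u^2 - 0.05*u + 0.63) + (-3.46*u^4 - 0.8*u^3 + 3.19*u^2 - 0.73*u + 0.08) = 4.54*u^6 - 2.86*u^5 - 0.29*u^4 - 2.01*u^3 + 7.29*u^2 - 0.78*u + 0.71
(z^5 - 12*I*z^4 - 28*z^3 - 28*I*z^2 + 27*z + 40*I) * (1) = z^5 - 12*I*z^4 - 28*z^3 - 28*I*z^2 + 27*z + 40*I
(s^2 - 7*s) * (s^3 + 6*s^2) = s^5 - s^4 - 42*s^3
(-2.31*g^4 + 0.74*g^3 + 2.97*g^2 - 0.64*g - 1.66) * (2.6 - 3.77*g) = 8.7087*g^5 - 8.7958*g^4 - 9.2729*g^3 + 10.1348*g^2 + 4.5942*g - 4.316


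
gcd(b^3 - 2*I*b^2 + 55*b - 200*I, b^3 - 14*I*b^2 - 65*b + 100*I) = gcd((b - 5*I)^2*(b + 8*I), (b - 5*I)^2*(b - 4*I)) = b^2 - 10*I*b - 25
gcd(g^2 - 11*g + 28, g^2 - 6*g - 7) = g - 7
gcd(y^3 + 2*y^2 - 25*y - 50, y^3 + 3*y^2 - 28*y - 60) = y^2 - 3*y - 10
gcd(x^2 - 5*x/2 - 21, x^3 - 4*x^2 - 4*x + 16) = 1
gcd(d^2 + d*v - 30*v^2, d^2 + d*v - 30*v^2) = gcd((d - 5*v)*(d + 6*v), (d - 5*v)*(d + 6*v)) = -d^2 - d*v + 30*v^2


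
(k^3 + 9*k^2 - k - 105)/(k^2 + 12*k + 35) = k - 3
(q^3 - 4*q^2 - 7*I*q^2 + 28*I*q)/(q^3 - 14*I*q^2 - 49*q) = (q - 4)/(q - 7*I)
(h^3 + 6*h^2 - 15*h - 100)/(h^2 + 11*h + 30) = (h^2 + h - 20)/(h + 6)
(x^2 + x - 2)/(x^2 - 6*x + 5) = (x + 2)/(x - 5)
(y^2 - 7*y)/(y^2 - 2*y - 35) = y/(y + 5)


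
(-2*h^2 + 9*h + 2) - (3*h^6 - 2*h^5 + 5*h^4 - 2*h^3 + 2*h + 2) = -3*h^6 + 2*h^5 - 5*h^4 + 2*h^3 - 2*h^2 + 7*h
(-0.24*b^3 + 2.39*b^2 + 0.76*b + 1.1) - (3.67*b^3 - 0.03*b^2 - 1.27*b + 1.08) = -3.91*b^3 + 2.42*b^2 + 2.03*b + 0.02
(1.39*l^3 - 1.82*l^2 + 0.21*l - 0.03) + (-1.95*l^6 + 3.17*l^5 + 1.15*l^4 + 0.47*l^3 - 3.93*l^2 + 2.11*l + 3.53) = -1.95*l^6 + 3.17*l^5 + 1.15*l^4 + 1.86*l^3 - 5.75*l^2 + 2.32*l + 3.5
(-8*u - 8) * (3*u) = -24*u^2 - 24*u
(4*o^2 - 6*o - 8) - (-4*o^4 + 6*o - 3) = 4*o^4 + 4*o^2 - 12*o - 5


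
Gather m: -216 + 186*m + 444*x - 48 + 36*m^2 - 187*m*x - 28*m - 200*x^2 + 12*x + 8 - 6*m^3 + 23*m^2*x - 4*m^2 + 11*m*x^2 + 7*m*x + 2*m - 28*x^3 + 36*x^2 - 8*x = -6*m^3 + m^2*(23*x + 32) + m*(11*x^2 - 180*x + 160) - 28*x^3 - 164*x^2 + 448*x - 256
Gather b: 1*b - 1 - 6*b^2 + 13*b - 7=-6*b^2 + 14*b - 8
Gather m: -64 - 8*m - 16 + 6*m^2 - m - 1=6*m^2 - 9*m - 81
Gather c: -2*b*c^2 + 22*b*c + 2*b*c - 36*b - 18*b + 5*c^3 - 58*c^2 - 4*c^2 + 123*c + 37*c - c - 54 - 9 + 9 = -54*b + 5*c^3 + c^2*(-2*b - 62) + c*(24*b + 159) - 54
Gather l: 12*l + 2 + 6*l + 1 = 18*l + 3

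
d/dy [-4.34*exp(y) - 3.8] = -4.34*exp(y)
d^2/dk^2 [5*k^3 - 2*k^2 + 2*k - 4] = 30*k - 4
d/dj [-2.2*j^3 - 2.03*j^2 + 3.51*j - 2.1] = -6.6*j^2 - 4.06*j + 3.51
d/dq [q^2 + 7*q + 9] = 2*q + 7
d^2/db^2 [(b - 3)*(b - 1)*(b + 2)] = 6*b - 4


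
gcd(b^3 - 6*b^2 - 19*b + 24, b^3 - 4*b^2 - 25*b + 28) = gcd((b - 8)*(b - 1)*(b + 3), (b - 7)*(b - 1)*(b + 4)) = b - 1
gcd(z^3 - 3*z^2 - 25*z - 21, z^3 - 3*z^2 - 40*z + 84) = z - 7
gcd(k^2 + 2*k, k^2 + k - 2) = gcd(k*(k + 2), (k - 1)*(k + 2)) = k + 2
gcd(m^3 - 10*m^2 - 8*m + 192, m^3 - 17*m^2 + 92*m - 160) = m - 8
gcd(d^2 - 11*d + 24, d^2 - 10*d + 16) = d - 8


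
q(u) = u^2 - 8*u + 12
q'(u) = 2*u - 8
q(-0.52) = 16.43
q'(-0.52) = -9.04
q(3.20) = -3.36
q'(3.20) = -1.60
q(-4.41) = 66.73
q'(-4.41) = -16.82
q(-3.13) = 46.84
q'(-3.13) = -14.26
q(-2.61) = 39.69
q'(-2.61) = -13.22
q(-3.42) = 51.06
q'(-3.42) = -14.84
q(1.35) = 3.02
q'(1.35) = -5.30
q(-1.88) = 30.57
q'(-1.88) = -11.76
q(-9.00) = 165.00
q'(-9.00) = -26.00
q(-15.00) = 357.00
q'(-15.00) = -38.00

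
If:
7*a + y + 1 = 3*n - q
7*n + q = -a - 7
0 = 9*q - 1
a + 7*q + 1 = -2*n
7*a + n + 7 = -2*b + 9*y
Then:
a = 16/45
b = -3133/90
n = -16/15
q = 1/9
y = -34/5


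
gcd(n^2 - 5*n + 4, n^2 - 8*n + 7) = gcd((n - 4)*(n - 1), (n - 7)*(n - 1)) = n - 1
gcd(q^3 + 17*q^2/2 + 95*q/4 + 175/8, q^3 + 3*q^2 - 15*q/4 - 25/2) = q^2 + 5*q + 25/4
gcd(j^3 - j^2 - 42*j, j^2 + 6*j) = j^2 + 6*j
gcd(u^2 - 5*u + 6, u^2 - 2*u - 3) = u - 3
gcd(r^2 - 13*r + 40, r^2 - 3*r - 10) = r - 5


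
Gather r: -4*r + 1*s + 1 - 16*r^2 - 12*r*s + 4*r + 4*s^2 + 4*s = -16*r^2 - 12*r*s + 4*s^2 + 5*s + 1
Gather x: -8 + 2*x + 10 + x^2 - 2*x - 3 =x^2 - 1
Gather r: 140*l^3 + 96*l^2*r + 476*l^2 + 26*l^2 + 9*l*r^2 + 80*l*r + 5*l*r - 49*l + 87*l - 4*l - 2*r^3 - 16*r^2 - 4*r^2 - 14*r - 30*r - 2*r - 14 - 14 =140*l^3 + 502*l^2 + 34*l - 2*r^3 + r^2*(9*l - 20) + r*(96*l^2 + 85*l - 46) - 28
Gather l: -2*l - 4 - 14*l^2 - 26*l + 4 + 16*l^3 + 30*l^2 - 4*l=16*l^3 + 16*l^2 - 32*l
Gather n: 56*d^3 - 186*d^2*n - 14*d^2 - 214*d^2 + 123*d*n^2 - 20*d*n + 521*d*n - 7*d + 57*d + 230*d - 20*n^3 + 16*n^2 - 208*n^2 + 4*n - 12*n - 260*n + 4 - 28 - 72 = 56*d^3 - 228*d^2 + 280*d - 20*n^3 + n^2*(123*d - 192) + n*(-186*d^2 + 501*d - 268) - 96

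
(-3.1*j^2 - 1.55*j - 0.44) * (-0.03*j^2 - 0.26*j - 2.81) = 0.093*j^4 + 0.8525*j^3 + 9.1272*j^2 + 4.4699*j + 1.2364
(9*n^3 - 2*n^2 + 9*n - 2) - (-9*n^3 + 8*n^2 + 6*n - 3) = 18*n^3 - 10*n^2 + 3*n + 1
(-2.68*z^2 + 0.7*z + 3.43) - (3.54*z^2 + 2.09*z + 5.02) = -6.22*z^2 - 1.39*z - 1.59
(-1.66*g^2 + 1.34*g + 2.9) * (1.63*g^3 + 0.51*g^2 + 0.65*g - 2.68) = -2.7058*g^5 + 1.3376*g^4 + 4.3314*g^3 + 6.7988*g^2 - 1.7062*g - 7.772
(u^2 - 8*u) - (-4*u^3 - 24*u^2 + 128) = 4*u^3 + 25*u^2 - 8*u - 128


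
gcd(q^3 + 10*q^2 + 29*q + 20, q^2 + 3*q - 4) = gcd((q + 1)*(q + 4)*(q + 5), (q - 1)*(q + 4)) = q + 4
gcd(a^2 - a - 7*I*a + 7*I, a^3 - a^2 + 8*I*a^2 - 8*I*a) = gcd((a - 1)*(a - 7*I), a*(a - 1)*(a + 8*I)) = a - 1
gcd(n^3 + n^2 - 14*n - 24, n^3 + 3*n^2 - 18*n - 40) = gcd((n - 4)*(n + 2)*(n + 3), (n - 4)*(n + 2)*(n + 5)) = n^2 - 2*n - 8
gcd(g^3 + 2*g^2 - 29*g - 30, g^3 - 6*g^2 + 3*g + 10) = g^2 - 4*g - 5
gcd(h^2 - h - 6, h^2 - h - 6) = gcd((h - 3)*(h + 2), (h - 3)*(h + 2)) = h^2 - h - 6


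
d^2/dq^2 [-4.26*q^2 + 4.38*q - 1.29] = -8.52000000000000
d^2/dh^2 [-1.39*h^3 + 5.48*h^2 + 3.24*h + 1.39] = 10.96 - 8.34*h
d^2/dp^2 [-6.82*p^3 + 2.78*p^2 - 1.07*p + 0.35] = 5.56 - 40.92*p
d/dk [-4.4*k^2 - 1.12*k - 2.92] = -8.8*k - 1.12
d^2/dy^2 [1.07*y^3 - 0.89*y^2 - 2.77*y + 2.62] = 6.42*y - 1.78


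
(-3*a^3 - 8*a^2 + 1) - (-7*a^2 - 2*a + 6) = -3*a^3 - a^2 + 2*a - 5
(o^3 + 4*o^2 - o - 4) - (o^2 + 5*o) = o^3 + 3*o^2 - 6*o - 4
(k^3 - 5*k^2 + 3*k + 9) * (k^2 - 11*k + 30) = k^5 - 16*k^4 + 88*k^3 - 174*k^2 - 9*k + 270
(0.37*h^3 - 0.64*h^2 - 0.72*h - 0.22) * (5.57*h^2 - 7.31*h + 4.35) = 2.0609*h^5 - 6.2695*h^4 + 2.2775*h^3 + 1.2538*h^2 - 1.5238*h - 0.957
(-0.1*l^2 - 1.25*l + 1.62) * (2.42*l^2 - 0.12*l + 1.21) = -0.242*l^4 - 3.013*l^3 + 3.9494*l^2 - 1.7069*l + 1.9602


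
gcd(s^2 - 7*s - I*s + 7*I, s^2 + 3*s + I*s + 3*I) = 1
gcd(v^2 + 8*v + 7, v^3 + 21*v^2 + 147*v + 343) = v + 7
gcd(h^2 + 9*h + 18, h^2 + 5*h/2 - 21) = h + 6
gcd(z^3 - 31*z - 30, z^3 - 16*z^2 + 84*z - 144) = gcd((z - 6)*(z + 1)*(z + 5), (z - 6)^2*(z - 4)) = z - 6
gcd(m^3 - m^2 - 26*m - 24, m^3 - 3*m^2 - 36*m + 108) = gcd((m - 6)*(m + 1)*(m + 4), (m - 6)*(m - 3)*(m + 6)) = m - 6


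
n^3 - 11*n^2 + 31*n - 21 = (n - 7)*(n - 3)*(n - 1)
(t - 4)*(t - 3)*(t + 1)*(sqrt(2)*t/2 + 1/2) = sqrt(2)*t^4/2 - 3*sqrt(2)*t^3 + t^3/2 - 3*t^2 + 5*sqrt(2)*t^2/2 + 5*t/2 + 6*sqrt(2)*t + 6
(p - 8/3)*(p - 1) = p^2 - 11*p/3 + 8/3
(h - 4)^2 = h^2 - 8*h + 16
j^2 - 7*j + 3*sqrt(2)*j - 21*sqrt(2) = (j - 7)*(j + 3*sqrt(2))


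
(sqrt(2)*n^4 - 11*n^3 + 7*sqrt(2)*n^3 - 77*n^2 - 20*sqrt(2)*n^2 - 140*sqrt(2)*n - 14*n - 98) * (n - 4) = sqrt(2)*n^5 - 11*n^4 + 3*sqrt(2)*n^4 - 48*sqrt(2)*n^3 - 33*n^3 - 60*sqrt(2)*n^2 + 294*n^2 - 42*n + 560*sqrt(2)*n + 392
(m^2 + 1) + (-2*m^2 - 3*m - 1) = -m^2 - 3*m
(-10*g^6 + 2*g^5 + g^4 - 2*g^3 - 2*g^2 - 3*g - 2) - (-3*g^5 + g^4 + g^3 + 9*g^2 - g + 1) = -10*g^6 + 5*g^5 - 3*g^3 - 11*g^2 - 2*g - 3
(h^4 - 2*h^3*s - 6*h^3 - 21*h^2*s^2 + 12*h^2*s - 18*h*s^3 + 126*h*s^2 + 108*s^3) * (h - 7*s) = h^5 - 9*h^4*s - 6*h^4 - 7*h^3*s^2 + 54*h^3*s + 129*h^2*s^3 + 42*h^2*s^2 + 126*h*s^4 - 774*h*s^3 - 756*s^4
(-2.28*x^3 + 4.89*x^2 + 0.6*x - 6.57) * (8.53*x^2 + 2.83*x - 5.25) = -19.4484*x^5 + 35.2593*x^4 + 30.9267*x^3 - 80.0166*x^2 - 21.7431*x + 34.4925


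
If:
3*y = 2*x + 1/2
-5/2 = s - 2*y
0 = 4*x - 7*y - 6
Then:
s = -33/2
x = -43/4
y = -7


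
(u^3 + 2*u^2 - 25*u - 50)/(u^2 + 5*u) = u - 3 - 10/u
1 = 1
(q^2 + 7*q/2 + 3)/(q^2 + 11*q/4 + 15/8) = 4*(q + 2)/(4*q + 5)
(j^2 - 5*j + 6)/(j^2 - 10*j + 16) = (j - 3)/(j - 8)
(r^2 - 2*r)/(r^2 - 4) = r/(r + 2)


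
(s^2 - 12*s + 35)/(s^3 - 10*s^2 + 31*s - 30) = (s - 7)/(s^2 - 5*s + 6)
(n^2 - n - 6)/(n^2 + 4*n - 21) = (n + 2)/(n + 7)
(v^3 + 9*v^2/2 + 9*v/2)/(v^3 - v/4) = 2*(2*v^2 + 9*v + 9)/(4*v^2 - 1)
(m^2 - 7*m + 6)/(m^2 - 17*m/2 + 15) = 2*(m - 1)/(2*m - 5)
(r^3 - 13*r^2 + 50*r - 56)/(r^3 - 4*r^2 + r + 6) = (r^2 - 11*r + 28)/(r^2 - 2*r - 3)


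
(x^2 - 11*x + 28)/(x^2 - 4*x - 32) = (-x^2 + 11*x - 28)/(-x^2 + 4*x + 32)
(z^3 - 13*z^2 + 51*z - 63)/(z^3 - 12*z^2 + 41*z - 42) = (z - 3)/(z - 2)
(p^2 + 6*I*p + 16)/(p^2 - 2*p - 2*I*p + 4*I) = (p + 8*I)/(p - 2)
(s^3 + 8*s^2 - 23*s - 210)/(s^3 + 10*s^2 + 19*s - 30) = (s^2 + 2*s - 35)/(s^2 + 4*s - 5)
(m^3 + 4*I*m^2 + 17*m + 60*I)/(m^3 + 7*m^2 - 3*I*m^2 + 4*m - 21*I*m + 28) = (m^2 + 8*I*m - 15)/(m^2 + m*(7 + I) + 7*I)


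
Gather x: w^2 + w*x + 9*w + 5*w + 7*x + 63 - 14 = w^2 + 14*w + x*(w + 7) + 49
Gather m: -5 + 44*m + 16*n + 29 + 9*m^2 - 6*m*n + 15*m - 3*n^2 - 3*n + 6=9*m^2 + m*(59 - 6*n) - 3*n^2 + 13*n + 30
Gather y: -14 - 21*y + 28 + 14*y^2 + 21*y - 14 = 14*y^2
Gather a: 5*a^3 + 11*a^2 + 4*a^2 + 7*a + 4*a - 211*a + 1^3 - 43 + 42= 5*a^3 + 15*a^2 - 200*a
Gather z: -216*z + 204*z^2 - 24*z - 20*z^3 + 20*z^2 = -20*z^3 + 224*z^2 - 240*z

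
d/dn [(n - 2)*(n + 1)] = 2*n - 1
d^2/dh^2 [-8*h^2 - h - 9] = -16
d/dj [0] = 0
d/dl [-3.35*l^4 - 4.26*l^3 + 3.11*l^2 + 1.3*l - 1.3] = -13.4*l^3 - 12.78*l^2 + 6.22*l + 1.3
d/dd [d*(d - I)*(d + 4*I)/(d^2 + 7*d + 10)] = (d^4 + 14*d^3 + d^2*(26 + 21*I) + 60*I*d + 40)/(d^4 + 14*d^3 + 69*d^2 + 140*d + 100)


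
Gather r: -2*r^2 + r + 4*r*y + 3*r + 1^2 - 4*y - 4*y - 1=-2*r^2 + r*(4*y + 4) - 8*y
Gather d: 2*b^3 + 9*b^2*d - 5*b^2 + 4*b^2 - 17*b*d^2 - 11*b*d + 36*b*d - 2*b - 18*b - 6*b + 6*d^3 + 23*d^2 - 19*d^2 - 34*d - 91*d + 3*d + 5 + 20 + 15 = 2*b^3 - b^2 - 26*b + 6*d^3 + d^2*(4 - 17*b) + d*(9*b^2 + 25*b - 122) + 40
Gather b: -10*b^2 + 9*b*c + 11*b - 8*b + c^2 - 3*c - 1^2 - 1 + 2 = -10*b^2 + b*(9*c + 3) + c^2 - 3*c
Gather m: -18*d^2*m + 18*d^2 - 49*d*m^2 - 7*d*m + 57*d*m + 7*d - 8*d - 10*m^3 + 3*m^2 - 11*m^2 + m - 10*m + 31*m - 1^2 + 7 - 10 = 18*d^2 - d - 10*m^3 + m^2*(-49*d - 8) + m*(-18*d^2 + 50*d + 22) - 4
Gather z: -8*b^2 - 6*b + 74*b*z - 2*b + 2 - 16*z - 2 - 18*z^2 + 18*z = -8*b^2 - 8*b - 18*z^2 + z*(74*b + 2)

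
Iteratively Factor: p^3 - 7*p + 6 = (p - 1)*(p^2 + p - 6) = (p - 2)*(p - 1)*(p + 3)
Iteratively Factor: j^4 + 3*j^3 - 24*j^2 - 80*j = (j + 4)*(j^3 - j^2 - 20*j) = (j - 5)*(j + 4)*(j^2 + 4*j) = j*(j - 5)*(j + 4)*(j + 4)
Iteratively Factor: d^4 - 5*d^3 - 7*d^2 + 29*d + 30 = (d + 1)*(d^3 - 6*d^2 - d + 30) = (d - 3)*(d + 1)*(d^2 - 3*d - 10) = (d - 5)*(d - 3)*(d + 1)*(d + 2)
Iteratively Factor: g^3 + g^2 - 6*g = (g + 3)*(g^2 - 2*g) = g*(g + 3)*(g - 2)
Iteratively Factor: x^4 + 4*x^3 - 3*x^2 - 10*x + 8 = (x - 1)*(x^3 + 5*x^2 + 2*x - 8) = (x - 1)*(x + 4)*(x^2 + x - 2) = (x - 1)^2*(x + 4)*(x + 2)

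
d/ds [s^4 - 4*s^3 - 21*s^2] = 2*s*(2*s^2 - 6*s - 21)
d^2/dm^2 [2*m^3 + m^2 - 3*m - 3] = 12*m + 2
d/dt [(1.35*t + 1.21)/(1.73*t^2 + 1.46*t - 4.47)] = (2.3355*t^2 + 1.971*t - (1.35*t + 1.21)*(3.46*t + 1.46) - 6.0345)/(1.73*t^2 + 1.46*t - 4.47)^2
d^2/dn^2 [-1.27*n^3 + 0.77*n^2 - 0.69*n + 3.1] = 1.54 - 7.62*n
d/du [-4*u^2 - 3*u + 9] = -8*u - 3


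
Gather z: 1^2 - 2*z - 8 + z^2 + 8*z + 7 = z^2 + 6*z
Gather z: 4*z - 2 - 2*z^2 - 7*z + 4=-2*z^2 - 3*z + 2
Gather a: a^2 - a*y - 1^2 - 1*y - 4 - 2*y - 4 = a^2 - a*y - 3*y - 9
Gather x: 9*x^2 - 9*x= 9*x^2 - 9*x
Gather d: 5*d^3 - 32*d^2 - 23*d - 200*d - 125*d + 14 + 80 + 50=5*d^3 - 32*d^2 - 348*d + 144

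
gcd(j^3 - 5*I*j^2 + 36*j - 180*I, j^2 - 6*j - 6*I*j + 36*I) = j - 6*I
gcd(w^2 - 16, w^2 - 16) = w^2 - 16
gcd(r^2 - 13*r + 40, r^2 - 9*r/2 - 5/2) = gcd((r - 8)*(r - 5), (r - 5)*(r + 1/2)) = r - 5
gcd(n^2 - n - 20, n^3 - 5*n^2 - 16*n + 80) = n^2 - n - 20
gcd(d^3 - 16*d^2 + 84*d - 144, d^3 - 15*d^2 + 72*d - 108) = d^2 - 12*d + 36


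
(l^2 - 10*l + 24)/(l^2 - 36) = (l - 4)/(l + 6)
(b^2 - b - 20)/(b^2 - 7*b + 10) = (b + 4)/(b - 2)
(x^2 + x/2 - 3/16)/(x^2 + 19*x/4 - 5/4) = (x + 3/4)/(x + 5)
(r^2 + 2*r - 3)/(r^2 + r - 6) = (r - 1)/(r - 2)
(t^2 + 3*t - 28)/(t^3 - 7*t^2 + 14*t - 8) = (t + 7)/(t^2 - 3*t + 2)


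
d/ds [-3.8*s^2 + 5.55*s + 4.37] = 5.55 - 7.6*s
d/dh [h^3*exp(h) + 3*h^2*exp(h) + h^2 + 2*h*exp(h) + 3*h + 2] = h^3*exp(h) + 6*h^2*exp(h) + 8*h*exp(h) + 2*h + 2*exp(h) + 3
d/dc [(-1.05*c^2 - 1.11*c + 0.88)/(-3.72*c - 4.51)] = (3.906*c^2 + 9.471*c + 8.2797)/(13.8384*c^2 + 33.5544*c + 20.3401)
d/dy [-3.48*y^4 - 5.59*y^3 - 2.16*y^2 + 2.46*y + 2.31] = -13.92*y^3 - 16.77*y^2 - 4.32*y + 2.46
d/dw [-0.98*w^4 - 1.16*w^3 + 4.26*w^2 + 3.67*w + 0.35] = -3.92*w^3 - 3.48*w^2 + 8.52*w + 3.67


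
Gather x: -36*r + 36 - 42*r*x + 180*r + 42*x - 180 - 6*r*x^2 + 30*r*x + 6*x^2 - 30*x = 144*r + x^2*(6 - 6*r) + x*(12 - 12*r) - 144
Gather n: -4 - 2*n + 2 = -2*n - 2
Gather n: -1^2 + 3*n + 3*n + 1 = 6*n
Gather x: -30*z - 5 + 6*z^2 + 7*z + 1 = 6*z^2 - 23*z - 4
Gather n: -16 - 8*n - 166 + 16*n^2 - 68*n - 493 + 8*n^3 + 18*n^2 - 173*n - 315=8*n^3 + 34*n^2 - 249*n - 990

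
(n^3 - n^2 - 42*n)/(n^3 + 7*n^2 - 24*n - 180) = n*(n - 7)/(n^2 + n - 30)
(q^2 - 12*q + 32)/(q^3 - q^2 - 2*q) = (-q^2 + 12*q - 32)/(q*(-q^2 + q + 2))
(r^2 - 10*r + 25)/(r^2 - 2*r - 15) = (r - 5)/(r + 3)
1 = 1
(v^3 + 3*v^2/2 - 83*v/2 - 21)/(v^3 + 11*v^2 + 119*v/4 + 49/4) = 2*(v - 6)/(2*v + 7)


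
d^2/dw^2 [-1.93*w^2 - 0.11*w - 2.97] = -3.86000000000000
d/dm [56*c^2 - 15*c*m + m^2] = -15*c + 2*m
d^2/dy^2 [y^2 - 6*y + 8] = 2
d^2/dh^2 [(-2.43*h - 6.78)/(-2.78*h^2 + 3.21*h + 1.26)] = ((-40.5324*h - 22.0962)*(-2.78*h^2 + 3.21*h + 1.26) - (2.43*h + 6.78)*(5.56*h - 3.21)*(11.12*h - 6.42))/(-2.78*h^2 + 3.21*h + 1.26)^3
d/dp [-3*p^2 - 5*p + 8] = -6*p - 5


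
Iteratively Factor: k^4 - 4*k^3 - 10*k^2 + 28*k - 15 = (k - 1)*(k^3 - 3*k^2 - 13*k + 15) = (k - 1)*(k + 3)*(k^2 - 6*k + 5) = (k - 5)*(k - 1)*(k + 3)*(k - 1)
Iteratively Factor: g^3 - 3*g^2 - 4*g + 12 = (g - 2)*(g^2 - g - 6) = (g - 3)*(g - 2)*(g + 2)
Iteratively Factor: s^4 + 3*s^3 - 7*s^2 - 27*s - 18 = (s - 3)*(s^3 + 6*s^2 + 11*s + 6) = (s - 3)*(s + 1)*(s^2 + 5*s + 6) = (s - 3)*(s + 1)*(s + 2)*(s + 3)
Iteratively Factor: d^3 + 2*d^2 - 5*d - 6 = (d + 3)*(d^2 - d - 2) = (d - 2)*(d + 3)*(d + 1)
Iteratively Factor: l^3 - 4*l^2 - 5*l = (l + 1)*(l^2 - 5*l) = l*(l + 1)*(l - 5)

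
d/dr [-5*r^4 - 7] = -20*r^3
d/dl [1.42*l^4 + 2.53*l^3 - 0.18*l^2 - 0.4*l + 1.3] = 5.68*l^3 + 7.59*l^2 - 0.36*l - 0.4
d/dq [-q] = -1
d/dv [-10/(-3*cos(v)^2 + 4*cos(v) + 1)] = 20*(3*cos(v) - 2)*sin(v)/(-3*cos(v)^2 + 4*cos(v) + 1)^2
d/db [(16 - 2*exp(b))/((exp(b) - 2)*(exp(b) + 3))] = 2*(exp(2*b) - 16*exp(b) - 2)*exp(b)/(exp(4*b) + 2*exp(3*b) - 11*exp(2*b) - 12*exp(b) + 36)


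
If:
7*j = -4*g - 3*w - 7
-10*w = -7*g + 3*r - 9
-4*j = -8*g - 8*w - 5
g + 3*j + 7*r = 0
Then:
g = -8325/8504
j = -1037/2126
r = 2967/8504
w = 117/1063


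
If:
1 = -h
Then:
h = -1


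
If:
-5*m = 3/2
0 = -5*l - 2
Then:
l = -2/5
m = -3/10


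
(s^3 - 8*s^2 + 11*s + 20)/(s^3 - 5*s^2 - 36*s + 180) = (s^2 - 3*s - 4)/(s^2 - 36)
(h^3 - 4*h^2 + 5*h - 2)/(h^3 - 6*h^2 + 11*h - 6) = (h - 1)/(h - 3)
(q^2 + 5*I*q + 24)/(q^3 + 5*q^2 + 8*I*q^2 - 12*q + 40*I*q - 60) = (q^2 + 5*I*q + 24)/(q^3 + q^2*(5 + 8*I) + q*(-12 + 40*I) - 60)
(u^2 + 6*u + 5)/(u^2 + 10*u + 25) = (u + 1)/(u + 5)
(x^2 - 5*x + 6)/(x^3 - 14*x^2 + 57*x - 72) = (x - 2)/(x^2 - 11*x + 24)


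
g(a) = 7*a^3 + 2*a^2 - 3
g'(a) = 21*a^2 + 4*a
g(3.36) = 285.11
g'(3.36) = 250.52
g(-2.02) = -52.54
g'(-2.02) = 77.61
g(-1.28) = -14.40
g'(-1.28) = 29.29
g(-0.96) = -7.35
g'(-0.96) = 15.51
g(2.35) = 98.89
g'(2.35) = 125.37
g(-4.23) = -497.02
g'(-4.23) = 358.83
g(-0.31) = -3.02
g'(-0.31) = 0.78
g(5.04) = 943.97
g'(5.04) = 553.59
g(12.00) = 12381.00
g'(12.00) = 3072.00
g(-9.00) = -4944.00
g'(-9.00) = 1665.00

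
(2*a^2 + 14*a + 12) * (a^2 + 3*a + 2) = 2*a^4 + 20*a^3 + 58*a^2 + 64*a + 24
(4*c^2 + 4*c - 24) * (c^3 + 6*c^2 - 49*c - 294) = 4*c^5 + 28*c^4 - 196*c^3 - 1516*c^2 + 7056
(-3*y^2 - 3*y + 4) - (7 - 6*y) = -3*y^2 + 3*y - 3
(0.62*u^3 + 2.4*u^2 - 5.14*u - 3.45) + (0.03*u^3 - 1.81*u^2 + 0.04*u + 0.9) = 0.65*u^3 + 0.59*u^2 - 5.1*u - 2.55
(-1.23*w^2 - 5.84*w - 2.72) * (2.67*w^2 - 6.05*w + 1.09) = -3.2841*w^4 - 8.1513*w^3 + 26.7289*w^2 + 10.0904*w - 2.9648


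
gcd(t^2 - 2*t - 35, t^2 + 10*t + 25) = t + 5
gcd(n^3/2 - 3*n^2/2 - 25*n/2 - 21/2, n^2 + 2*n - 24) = 1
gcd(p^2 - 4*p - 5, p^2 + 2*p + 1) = p + 1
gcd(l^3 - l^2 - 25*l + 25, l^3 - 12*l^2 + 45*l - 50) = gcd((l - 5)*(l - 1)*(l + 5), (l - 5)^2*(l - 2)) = l - 5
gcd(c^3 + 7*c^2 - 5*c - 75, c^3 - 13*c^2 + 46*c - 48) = c - 3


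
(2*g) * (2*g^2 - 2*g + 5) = 4*g^3 - 4*g^2 + 10*g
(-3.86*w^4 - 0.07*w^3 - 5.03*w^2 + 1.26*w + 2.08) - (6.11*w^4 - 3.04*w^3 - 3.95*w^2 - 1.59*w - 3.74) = -9.97*w^4 + 2.97*w^3 - 1.08*w^2 + 2.85*w + 5.82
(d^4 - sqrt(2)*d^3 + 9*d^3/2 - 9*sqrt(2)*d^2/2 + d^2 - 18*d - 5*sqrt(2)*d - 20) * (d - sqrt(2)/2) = d^5 - 3*sqrt(2)*d^4/2 + 9*d^4/2 - 27*sqrt(2)*d^3/4 + 2*d^3 - 27*d^2/2 - 11*sqrt(2)*d^2/2 - 15*d + 9*sqrt(2)*d + 10*sqrt(2)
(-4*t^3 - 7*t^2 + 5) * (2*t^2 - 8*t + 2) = -8*t^5 + 18*t^4 + 48*t^3 - 4*t^2 - 40*t + 10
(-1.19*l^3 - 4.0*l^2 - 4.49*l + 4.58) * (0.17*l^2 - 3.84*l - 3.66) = -0.2023*l^5 + 3.8896*l^4 + 18.9521*l^3 + 32.6602*l^2 - 1.1538*l - 16.7628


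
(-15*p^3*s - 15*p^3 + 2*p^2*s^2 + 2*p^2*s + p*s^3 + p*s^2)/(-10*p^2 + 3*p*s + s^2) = p*(3*p*s + 3*p - s^2 - s)/(2*p - s)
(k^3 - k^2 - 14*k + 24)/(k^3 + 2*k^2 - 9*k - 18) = (k^2 + 2*k - 8)/(k^2 + 5*k + 6)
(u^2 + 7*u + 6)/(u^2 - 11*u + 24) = (u^2 + 7*u + 6)/(u^2 - 11*u + 24)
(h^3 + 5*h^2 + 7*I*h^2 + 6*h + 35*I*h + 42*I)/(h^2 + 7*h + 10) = (h^2 + h*(3 + 7*I) + 21*I)/(h + 5)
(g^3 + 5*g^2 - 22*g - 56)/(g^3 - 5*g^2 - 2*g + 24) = (g + 7)/(g - 3)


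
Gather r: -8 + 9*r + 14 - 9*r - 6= 0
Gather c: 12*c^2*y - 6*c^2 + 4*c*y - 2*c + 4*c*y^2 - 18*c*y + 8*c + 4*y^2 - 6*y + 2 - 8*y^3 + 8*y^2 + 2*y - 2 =c^2*(12*y - 6) + c*(4*y^2 - 14*y + 6) - 8*y^3 + 12*y^2 - 4*y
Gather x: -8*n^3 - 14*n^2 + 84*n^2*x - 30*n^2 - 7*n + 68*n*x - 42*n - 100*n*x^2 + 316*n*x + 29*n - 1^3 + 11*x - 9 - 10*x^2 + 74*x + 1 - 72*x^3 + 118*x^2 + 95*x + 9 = -8*n^3 - 44*n^2 - 20*n - 72*x^3 + x^2*(108 - 100*n) + x*(84*n^2 + 384*n + 180)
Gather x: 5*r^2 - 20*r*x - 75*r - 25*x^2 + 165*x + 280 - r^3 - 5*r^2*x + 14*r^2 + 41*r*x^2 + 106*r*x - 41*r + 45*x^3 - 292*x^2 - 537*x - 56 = -r^3 + 19*r^2 - 116*r + 45*x^3 + x^2*(41*r - 317) + x*(-5*r^2 + 86*r - 372) + 224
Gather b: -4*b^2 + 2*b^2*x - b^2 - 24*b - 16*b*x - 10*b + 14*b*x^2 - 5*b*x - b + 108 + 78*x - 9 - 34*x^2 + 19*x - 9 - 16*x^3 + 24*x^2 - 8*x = b^2*(2*x - 5) + b*(14*x^2 - 21*x - 35) - 16*x^3 - 10*x^2 + 89*x + 90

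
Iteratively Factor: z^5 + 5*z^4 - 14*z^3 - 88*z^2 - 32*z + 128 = (z + 2)*(z^4 + 3*z^3 - 20*z^2 - 48*z + 64) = (z - 4)*(z + 2)*(z^3 + 7*z^2 + 8*z - 16) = (z - 4)*(z + 2)*(z + 4)*(z^2 + 3*z - 4) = (z - 4)*(z + 2)*(z + 4)^2*(z - 1)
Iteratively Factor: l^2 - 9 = (l + 3)*(l - 3)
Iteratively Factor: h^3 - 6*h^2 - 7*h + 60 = (h + 3)*(h^2 - 9*h + 20) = (h - 4)*(h + 3)*(h - 5)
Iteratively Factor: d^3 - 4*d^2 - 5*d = (d)*(d^2 - 4*d - 5) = d*(d + 1)*(d - 5)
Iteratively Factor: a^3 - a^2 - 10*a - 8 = (a + 2)*(a^2 - 3*a - 4) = (a - 4)*(a + 2)*(a + 1)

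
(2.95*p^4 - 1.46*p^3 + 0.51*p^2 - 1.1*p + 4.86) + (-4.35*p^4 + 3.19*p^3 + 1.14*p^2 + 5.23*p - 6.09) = -1.4*p^4 + 1.73*p^3 + 1.65*p^2 + 4.13*p - 1.23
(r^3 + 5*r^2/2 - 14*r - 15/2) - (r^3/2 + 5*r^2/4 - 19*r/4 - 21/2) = r^3/2 + 5*r^2/4 - 37*r/4 + 3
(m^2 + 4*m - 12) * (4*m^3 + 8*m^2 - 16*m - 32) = 4*m^5 + 24*m^4 - 32*m^3 - 192*m^2 + 64*m + 384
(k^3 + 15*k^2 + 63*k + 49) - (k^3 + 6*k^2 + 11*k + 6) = 9*k^2 + 52*k + 43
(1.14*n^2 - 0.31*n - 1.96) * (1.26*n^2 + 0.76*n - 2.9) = 1.4364*n^4 + 0.4758*n^3 - 6.0112*n^2 - 0.5906*n + 5.684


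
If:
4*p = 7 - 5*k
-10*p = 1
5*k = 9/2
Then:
No Solution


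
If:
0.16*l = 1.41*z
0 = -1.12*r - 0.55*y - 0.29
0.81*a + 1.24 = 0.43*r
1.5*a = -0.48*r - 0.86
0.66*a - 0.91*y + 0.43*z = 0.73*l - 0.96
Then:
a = -0.93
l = 4.27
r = 1.13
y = -2.82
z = 0.48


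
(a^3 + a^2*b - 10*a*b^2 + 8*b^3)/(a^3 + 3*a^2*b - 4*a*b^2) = (a - 2*b)/a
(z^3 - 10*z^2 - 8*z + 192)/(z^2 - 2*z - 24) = z - 8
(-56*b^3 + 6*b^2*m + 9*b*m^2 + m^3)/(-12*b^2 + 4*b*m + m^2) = (28*b^2 + 11*b*m + m^2)/(6*b + m)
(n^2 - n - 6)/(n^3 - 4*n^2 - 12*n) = (n - 3)/(n*(n - 6))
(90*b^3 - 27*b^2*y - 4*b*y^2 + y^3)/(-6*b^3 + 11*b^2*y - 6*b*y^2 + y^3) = (-30*b^2 - b*y + y^2)/(2*b^2 - 3*b*y + y^2)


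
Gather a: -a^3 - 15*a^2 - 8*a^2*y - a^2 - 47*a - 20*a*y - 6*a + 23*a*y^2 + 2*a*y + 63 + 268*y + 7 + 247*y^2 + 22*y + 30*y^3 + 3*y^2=-a^3 + a^2*(-8*y - 16) + a*(23*y^2 - 18*y - 53) + 30*y^3 + 250*y^2 + 290*y + 70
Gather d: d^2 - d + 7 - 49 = d^2 - d - 42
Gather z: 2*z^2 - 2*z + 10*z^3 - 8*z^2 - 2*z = 10*z^3 - 6*z^2 - 4*z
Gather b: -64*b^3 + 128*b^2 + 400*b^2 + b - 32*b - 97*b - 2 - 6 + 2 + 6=-64*b^3 + 528*b^2 - 128*b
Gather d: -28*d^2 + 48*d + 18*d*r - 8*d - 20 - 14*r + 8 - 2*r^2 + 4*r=-28*d^2 + d*(18*r + 40) - 2*r^2 - 10*r - 12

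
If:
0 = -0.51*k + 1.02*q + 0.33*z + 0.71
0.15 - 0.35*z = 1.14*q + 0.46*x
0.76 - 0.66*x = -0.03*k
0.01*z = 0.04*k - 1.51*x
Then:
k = -4.43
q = 49.23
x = 0.95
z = -161.18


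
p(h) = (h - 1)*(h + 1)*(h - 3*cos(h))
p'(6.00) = 43.10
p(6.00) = 109.18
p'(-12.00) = 721.95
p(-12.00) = -2078.01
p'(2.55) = 40.41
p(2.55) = 27.73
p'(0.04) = -1.35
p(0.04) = 2.95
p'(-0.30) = 1.80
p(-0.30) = 2.88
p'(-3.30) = 16.80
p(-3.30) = -3.34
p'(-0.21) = 0.96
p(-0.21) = 3.01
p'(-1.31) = 4.10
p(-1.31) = -1.49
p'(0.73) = -3.60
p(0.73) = 0.70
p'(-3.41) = 22.61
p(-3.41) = -5.50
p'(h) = (h - 1)*(h + 1)*(3*sin(h) + 1) + (h - 1)*(h - 3*cos(h)) + (h + 1)*(h - 3*cos(h))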